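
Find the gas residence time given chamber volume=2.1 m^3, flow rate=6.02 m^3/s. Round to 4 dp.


tau = V / Q_flow
tau = 2.1 / 6.02 = 0.3488 s


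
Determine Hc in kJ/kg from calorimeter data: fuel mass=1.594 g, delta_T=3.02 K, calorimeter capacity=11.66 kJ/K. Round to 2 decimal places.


Hc = C_cal * delta_T / m_fuel
Q_released = 11.66 * 3.02 = 35.2132 kJ
m_fuel = 1.594 g = 1.594/1000 kg = 0.001594 kg
Hc = 35.2132 / 0.001594 = 22091.09 kJ/kg


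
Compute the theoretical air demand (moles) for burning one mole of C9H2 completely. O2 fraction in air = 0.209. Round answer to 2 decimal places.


Balanced combustion: C9H2 + 9.5 O2 -> 9 CO2 + 1 H2O
O2 needed = C + H/4 = 9 + 2/4 = 9.50 moles
Air moles = O2 / 0.209 = 9.50 / 0.209 = 45.45 moles air


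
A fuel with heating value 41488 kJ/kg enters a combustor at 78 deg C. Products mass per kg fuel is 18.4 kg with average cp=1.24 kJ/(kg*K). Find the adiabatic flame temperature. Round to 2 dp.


T_ad = T_in + Hc / (m_p * cp)
Denominator = 18.4 * 1.24 = 22.8160
Temperature rise = 41488 / 22.8160 = 1818.37 K
T_ad = 78 + 1818.37 = 1896.37 deg C


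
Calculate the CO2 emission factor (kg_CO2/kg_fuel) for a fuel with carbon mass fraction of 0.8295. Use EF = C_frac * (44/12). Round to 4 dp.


EF = C_frac * (M_CO2 / M_C)
EF = 0.8295 * (44/12)
EF = 0.8295 * 3.666667 = 3.0415 kg_CO2/kg_fuel


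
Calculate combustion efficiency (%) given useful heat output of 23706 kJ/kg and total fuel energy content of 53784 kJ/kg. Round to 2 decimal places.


Efficiency = (Q_useful / Q_fuel) * 100
Efficiency = (23706 / 53784) * 100
Efficiency = 0.4408 * 100 = 44.08%


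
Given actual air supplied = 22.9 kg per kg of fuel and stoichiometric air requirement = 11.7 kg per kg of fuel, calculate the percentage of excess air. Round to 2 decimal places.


Excess air = actual - stoichiometric = 22.9 - 11.7 = 11.20 kg/kg fuel
Excess air % = (excess / stoich) * 100 = (11.20 / 11.7) * 100 = 95.73%


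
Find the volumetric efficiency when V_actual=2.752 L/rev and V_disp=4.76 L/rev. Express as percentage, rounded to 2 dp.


eta_v = (V_actual / V_disp) * 100
Ratio = 2.752 / 4.76 = 0.5782
eta_v = 0.5782 * 100 = 57.82%


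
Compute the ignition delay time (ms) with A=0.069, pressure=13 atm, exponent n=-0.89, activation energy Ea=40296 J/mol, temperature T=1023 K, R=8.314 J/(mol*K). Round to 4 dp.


tau = A * P^n * exp(Ea/(R*T))
P^n = 13^(-0.89) = 0.10199771
Ea/(R*T) = 40296/(8.314*1023) = 4.737795
exp(Ea/(R*T)) = 114.182176
tau = 0.069 * 0.10199771 * 114.182176 = 0.8036 ms


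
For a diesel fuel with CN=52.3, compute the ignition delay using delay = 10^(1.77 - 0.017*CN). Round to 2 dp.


delay = 10^(1.77 - 0.017*CN)
Exponent = 1.77 - 0.017*52.3 = 0.8809
delay = 10^0.8809 = 7.60 ms


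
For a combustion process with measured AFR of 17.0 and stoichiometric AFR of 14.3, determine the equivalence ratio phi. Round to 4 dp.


phi = AFR_stoich / AFR_actual
phi = 14.3 / 17.0 = 0.8412


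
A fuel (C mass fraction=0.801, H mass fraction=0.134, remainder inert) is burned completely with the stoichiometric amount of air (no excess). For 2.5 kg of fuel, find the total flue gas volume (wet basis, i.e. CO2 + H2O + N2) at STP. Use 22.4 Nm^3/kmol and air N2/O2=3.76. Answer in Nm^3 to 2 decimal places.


Per kg fuel: CO2 = (C/12 kmol)*22.4 = (0.801/12)*22.4 = 1.49520 Nm^3
Per kg fuel: H2O = (H/2 kmol)*22.4 = (0.134/2)*22.4 = 1.50080 Nm^3
O2 needed per kg fuel = C/12 + H/4 = 0.801/12 + 0.134/4 = 0.10025000 kmol
Per kg fuel: N2 = O2*3.76*22.4 = 0.10025000*3.76*22.4 = 8.44346 Nm^3
Total per kg = 1.49520 + 1.50080 + 8.44346 = 11.43946 Nm^3
Total = 11.43946 * 2.5 = 28.60 Nm^3


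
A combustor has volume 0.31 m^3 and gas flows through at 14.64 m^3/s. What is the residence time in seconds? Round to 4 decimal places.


tau = V / Q_flow
tau = 0.31 / 14.64 = 0.0212 s


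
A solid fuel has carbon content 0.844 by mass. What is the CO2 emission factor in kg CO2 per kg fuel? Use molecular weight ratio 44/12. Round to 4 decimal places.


EF = C_frac * (M_CO2 / M_C)
EF = 0.844 * (44/12)
EF = 0.844 * 3.666667 = 3.0947 kg_CO2/kg_fuel


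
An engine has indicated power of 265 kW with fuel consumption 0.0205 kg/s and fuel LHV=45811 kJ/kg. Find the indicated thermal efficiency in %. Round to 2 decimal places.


eta_ith = (IP / (mf * LHV)) * 100
Denominator = 0.0205 * 45811 = 939.1255 kW
eta_ith = (265 / 939.1255) * 100 = 28.22%


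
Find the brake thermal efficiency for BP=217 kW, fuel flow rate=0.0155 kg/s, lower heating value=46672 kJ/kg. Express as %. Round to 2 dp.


eta_BTE = (BP / (mf * LHV)) * 100
Denominator = 0.0155 * 46672 = 723.4160 kW
eta_BTE = (217 / 723.4160) * 100 = 30.00%


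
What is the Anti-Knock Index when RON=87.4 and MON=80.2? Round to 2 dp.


AKI = (RON + MON) / 2
AKI = (87.4 + 80.2) / 2
AKI = 167.6 / 2 = 83.80


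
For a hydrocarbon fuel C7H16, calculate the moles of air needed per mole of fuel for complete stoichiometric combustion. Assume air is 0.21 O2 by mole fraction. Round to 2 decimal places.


Balanced combustion: C7H16 + 11 O2 -> 7 CO2 + 8 H2O
O2 needed = C + H/4 = 7 + 16/4 = 11.00 moles
Air moles = O2 / 0.21 = 11.00 / 0.21 = 52.38 moles air


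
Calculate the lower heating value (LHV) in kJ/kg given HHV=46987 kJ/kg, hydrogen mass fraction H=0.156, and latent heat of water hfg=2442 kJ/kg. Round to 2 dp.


LHV = HHV - hfg * 9 * H
Water correction = 2442 * 9 * 0.156 = 3428.568 kJ/kg
LHV = 46987 - 3428.568 = 43558.43 kJ/kg


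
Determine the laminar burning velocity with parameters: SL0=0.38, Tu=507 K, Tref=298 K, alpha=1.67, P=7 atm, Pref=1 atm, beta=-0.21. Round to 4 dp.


SL = SL0 * (Tu/Tref)^alpha * (P/Pref)^beta
T ratio = 507/298 = 1.70134228
(T ratio)^alpha = 1.70134228^1.67 = 2.428970
(P/Pref)^beta = 7^(-0.21) = 0.664553
SL = 0.38 * 2.428970 * 0.664553 = 0.6134 m/s


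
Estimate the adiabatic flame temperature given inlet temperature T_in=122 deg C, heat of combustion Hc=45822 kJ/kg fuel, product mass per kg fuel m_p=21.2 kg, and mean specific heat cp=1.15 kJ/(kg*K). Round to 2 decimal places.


T_ad = T_in + Hc / (m_p * cp)
Denominator = 21.2 * 1.15 = 24.3800
Temperature rise = 45822 / 24.3800 = 1879.49 K
T_ad = 122 + 1879.49 = 2001.49 deg C


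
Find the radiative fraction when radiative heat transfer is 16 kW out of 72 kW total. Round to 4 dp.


f_rad = Q_rad / Q_total
f_rad = 16 / 72 = 0.2222


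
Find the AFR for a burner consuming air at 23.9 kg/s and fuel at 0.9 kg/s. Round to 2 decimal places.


AFR = m_air / m_fuel
AFR = 23.9 / 0.9 = 26.56


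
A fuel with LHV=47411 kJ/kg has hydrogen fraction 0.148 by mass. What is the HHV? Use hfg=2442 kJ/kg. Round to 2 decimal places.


HHV = LHV + hfg * 9 * H
Water addition = 2442 * 9 * 0.148 = 3252.744 kJ/kg
HHV = 47411 + 3252.744 = 50663.74 kJ/kg


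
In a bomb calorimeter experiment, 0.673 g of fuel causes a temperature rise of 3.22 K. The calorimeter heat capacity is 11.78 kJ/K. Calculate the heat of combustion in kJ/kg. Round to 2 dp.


Hc = C_cal * delta_T / m_fuel
Q_released = 11.78 * 3.22 = 37.9316 kJ
m_fuel = 0.673 g = 0.673/1000 kg = 0.000673 kg
Hc = 37.9316 / 0.000673 = 56361.96 kJ/kg


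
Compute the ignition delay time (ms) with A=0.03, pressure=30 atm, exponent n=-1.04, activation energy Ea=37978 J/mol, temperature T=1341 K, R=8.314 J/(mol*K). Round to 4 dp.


tau = A * P^n * exp(Ea/(R*T))
P^n = 30^(-1.04) = 0.02909336
Ea/(R*T) = 37978/(8.314*1341) = 3.406382
exp(Ea/(R*T)) = 30.155929
tau = 0.03 * 0.02909336 * 30.155929 = 0.0263 ms


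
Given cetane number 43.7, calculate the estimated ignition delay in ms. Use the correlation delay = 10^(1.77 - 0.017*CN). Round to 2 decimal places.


delay = 10^(1.77 - 0.017*CN)
Exponent = 1.77 - 0.017*43.7 = 1.0271
delay = 10^1.0271 = 10.64 ms


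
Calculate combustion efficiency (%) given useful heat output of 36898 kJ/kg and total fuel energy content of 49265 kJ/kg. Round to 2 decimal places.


Efficiency = (Q_useful / Q_fuel) * 100
Efficiency = (36898 / 49265) * 100
Efficiency = 0.7490 * 100 = 74.90%


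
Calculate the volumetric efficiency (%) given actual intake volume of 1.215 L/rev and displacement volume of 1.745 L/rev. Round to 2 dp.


eta_v = (V_actual / V_disp) * 100
Ratio = 1.215 / 1.745 = 0.6963
eta_v = 0.6963 * 100 = 69.63%


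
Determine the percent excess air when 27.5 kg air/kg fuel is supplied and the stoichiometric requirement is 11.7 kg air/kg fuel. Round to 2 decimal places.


Excess air = actual - stoichiometric = 27.5 - 11.7 = 15.80 kg/kg fuel
Excess air % = (excess / stoich) * 100 = (15.80 / 11.7) * 100 = 135.04%


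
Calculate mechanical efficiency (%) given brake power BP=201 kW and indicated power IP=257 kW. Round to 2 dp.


eta_mech = (BP / IP) * 100
Ratio = 201 / 257 = 0.7821
eta_mech = 0.7821 * 100 = 78.21%


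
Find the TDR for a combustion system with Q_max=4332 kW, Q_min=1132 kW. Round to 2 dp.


TDR = Q_max / Q_min
TDR = 4332 / 1132 = 3.83


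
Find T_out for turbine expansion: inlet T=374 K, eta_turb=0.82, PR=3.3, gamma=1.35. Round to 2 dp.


T_out = T_in * (1 - eta * (1 - PR^(-(gamma-1)/gamma)))
Exponent = -(1.35-1)/1.35 = -0.25925926
PR^exp = 3.3^(-0.25925926) = 0.73378775
Factor = 1 - 0.82*(1 - 0.73378775) = 0.78170596
T_out = 374 * 0.78170596 = 292.36 K


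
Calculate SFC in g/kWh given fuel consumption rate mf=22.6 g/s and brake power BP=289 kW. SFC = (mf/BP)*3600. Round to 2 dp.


SFC = (mf / BP) * 3600
Rate = 22.6 / 289 = 0.078201 g/(s*kW)
SFC = 0.078201 * 3600 = 281.52 g/kWh


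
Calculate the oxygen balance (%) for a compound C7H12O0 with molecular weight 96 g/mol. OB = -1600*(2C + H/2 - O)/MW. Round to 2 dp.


OB = -1600 * (2C + H/2 - O) / MW
Inner = 2*7 + 12/2 - 0 = 20.00
OB = -1600 * 20.00 / 96 = -333.33%


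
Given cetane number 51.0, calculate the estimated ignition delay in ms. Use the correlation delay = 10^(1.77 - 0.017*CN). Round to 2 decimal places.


delay = 10^(1.77 - 0.017*CN)
Exponent = 1.77 - 0.017*51.0 = 0.9030
delay = 10^0.9030 = 8.00 ms


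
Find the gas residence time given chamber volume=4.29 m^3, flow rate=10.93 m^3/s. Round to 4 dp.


tau = V / Q_flow
tau = 4.29 / 10.93 = 0.3925 s


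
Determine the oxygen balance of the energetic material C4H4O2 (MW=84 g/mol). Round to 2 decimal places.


OB = -1600 * (2C + H/2 - O) / MW
Inner = 2*4 + 4/2 - 2 = 8.00
OB = -1600 * 8.00 / 84 = -152.38%


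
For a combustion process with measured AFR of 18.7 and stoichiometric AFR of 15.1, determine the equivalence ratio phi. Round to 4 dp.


phi = AFR_stoich / AFR_actual
phi = 15.1 / 18.7 = 0.8075


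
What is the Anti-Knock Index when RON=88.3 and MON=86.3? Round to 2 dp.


AKI = (RON + MON) / 2
AKI = (88.3 + 86.3) / 2
AKI = 174.6 / 2 = 87.30


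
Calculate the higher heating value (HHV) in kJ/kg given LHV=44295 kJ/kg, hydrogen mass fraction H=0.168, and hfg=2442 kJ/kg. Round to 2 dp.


HHV = LHV + hfg * 9 * H
Water addition = 2442 * 9 * 0.168 = 3692.304 kJ/kg
HHV = 44295 + 3692.304 = 47987.30 kJ/kg


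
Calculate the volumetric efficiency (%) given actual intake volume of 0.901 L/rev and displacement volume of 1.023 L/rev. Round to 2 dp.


eta_v = (V_actual / V_disp) * 100
Ratio = 0.901 / 1.023 = 0.8807
eta_v = 0.8807 * 100 = 88.07%


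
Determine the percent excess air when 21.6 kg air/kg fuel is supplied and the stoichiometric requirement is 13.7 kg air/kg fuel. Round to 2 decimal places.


Excess air = actual - stoichiometric = 21.6 - 13.7 = 7.90 kg/kg fuel
Excess air % = (excess / stoich) * 100 = (7.90 / 13.7) * 100 = 57.66%


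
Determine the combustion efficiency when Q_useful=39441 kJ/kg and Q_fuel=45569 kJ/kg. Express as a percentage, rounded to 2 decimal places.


Efficiency = (Q_useful / Q_fuel) * 100
Efficiency = (39441 / 45569) * 100
Efficiency = 0.8655 * 100 = 86.55%


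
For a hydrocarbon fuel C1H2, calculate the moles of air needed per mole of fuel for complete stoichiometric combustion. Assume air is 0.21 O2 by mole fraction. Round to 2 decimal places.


Balanced combustion: C1H2 + 1.5 O2 -> 1 CO2 + 1 H2O
O2 needed = C + H/4 = 1 + 2/4 = 1.50 moles
Air moles = O2 / 0.21 = 1.50 / 0.21 = 7.14 moles air


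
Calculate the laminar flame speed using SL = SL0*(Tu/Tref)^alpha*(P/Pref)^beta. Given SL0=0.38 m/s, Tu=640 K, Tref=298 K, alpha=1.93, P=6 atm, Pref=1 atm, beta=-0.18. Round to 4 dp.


SL = SL0 * (Tu/Tref)^alpha * (P/Pref)^beta
T ratio = 640/298 = 2.14765101
(T ratio)^alpha = 2.14765101^1.93 = 4.372099
(P/Pref)^beta = 6^(-0.18) = 0.724324
SL = 0.38 * 4.372099 * 0.724324 = 1.2034 m/s


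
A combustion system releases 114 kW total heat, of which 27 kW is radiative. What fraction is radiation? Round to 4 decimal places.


f_rad = Q_rad / Q_total
f_rad = 27 / 114 = 0.2368


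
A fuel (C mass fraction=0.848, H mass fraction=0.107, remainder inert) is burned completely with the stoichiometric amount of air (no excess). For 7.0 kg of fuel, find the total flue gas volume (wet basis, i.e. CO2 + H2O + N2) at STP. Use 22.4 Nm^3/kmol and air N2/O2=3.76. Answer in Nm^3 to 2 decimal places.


Per kg fuel: CO2 = (C/12 kmol)*22.4 = (0.848/12)*22.4 = 1.58293 Nm^3
Per kg fuel: H2O = (H/2 kmol)*22.4 = (0.107/2)*22.4 = 1.19840 Nm^3
O2 needed per kg fuel = C/12 + H/4 = 0.848/12 + 0.107/4 = 0.09741667 kmol
Per kg fuel: N2 = O2*3.76*22.4 = 0.09741667*3.76*22.4 = 8.20482 Nm^3
Total per kg = 1.58293 + 1.19840 + 8.20482 = 10.98615 Nm^3
Total = 10.98615 * 7.0 = 76.90 Nm^3


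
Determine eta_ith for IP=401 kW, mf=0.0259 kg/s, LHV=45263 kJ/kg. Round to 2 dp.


eta_ith = (IP / (mf * LHV)) * 100
Denominator = 0.0259 * 45263 = 1172.3117 kW
eta_ith = (401 / 1172.3117) * 100 = 34.21%


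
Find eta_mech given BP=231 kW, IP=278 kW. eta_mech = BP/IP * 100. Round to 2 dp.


eta_mech = (BP / IP) * 100
Ratio = 231 / 278 = 0.8309
eta_mech = 0.8309 * 100 = 83.09%


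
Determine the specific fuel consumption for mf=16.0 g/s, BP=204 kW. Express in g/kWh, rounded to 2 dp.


SFC = (mf / BP) * 3600
Rate = 16.0 / 204 = 0.078431 g/(s*kW)
SFC = 0.078431 * 3600 = 282.35 g/kWh


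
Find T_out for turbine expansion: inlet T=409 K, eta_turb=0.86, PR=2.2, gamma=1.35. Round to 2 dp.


T_out = T_in * (1 - eta * (1 - PR^(-(gamma-1)/gamma)))
Exponent = -(1.35-1)/1.35 = -0.25925926
PR^exp = 2.2^(-0.25925926) = 0.81512413
Factor = 1 - 0.86*(1 - 0.81512413) = 0.84100675
T_out = 409 * 0.84100675 = 343.97 K


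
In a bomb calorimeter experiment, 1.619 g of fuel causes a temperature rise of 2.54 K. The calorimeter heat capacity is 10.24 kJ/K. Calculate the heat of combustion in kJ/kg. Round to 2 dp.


Hc = C_cal * delta_T / m_fuel
Q_released = 10.24 * 2.54 = 26.0096 kJ
m_fuel = 1.619 g = 1.619/1000 kg = 0.001619 kg
Hc = 26.0096 / 0.001619 = 16065.23 kJ/kg


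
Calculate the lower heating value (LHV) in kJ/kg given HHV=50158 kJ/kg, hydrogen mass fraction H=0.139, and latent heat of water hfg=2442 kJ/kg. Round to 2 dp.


LHV = HHV - hfg * 9 * H
Water correction = 2442 * 9 * 0.139 = 3054.942 kJ/kg
LHV = 50158 - 3054.942 = 47103.06 kJ/kg


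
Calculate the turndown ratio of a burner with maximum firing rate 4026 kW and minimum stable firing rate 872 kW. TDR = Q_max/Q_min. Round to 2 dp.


TDR = Q_max / Q_min
TDR = 4026 / 872 = 4.62


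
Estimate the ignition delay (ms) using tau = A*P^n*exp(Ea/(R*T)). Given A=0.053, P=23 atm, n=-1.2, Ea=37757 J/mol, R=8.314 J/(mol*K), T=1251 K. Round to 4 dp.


tau = A * P^n * exp(Ea/(R*T))
P^n = 23^(-1.2) = 0.02322344
Ea/(R*T) = 37757/(8.314*1251) = 3.630197
exp(Ea/(R*T)) = 37.720233
tau = 0.053 * 0.02322344 * 37.720233 = 0.0464 ms


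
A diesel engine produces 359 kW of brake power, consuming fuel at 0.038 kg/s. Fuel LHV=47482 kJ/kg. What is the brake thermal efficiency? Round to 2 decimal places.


eta_BTE = (BP / (mf * LHV)) * 100
Denominator = 0.038 * 47482 = 1804.3160 kW
eta_BTE = (359 / 1804.3160) * 100 = 19.90%


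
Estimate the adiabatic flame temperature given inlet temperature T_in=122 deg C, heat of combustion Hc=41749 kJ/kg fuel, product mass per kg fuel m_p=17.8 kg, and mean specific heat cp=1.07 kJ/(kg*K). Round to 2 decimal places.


T_ad = T_in + Hc / (m_p * cp)
Denominator = 17.8 * 1.07 = 19.0460
Temperature rise = 41749 / 19.0460 = 2192.01 K
T_ad = 122 + 2192.01 = 2314.01 deg C


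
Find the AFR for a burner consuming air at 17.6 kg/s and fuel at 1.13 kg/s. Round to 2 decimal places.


AFR = m_air / m_fuel
AFR = 17.6 / 1.13 = 15.58


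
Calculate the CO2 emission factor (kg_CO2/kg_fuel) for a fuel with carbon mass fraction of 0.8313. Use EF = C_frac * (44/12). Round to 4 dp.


EF = C_frac * (M_CO2 / M_C)
EF = 0.8313 * (44/12)
EF = 0.8313 * 3.666667 = 3.0481 kg_CO2/kg_fuel


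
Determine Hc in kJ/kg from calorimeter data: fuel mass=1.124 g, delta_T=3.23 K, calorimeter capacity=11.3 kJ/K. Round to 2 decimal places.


Hc = C_cal * delta_T / m_fuel
Q_released = 11.3 * 3.23 = 36.4990 kJ
m_fuel = 1.124 g = 1.124/1000 kg = 0.001124 kg
Hc = 36.4990 / 0.001124 = 32472.42 kJ/kg


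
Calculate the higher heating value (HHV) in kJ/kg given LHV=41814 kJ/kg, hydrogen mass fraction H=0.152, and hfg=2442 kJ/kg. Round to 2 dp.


HHV = LHV + hfg * 9 * H
Water addition = 2442 * 9 * 0.152 = 3340.656 kJ/kg
HHV = 41814 + 3340.656 = 45154.66 kJ/kg


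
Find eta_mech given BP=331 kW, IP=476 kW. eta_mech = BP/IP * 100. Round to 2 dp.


eta_mech = (BP / IP) * 100
Ratio = 331 / 476 = 0.6954
eta_mech = 0.6954 * 100 = 69.54%


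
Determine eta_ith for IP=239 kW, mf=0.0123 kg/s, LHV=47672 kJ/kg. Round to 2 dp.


eta_ith = (IP / (mf * LHV)) * 100
Denominator = 0.0123 * 47672 = 586.3656 kW
eta_ith = (239 / 586.3656) * 100 = 40.76%


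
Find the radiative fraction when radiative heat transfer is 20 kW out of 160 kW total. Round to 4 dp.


f_rad = Q_rad / Q_total
f_rad = 20 / 160 = 0.1250


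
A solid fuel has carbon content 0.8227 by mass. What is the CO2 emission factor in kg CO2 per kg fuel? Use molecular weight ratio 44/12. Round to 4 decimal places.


EF = C_frac * (M_CO2 / M_C)
EF = 0.8227 * (44/12)
EF = 0.8227 * 3.666667 = 3.0166 kg_CO2/kg_fuel


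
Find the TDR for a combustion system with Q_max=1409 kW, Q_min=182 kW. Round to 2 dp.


TDR = Q_max / Q_min
TDR = 1409 / 182 = 7.74


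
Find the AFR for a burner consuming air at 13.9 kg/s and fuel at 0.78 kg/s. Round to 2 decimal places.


AFR = m_air / m_fuel
AFR = 13.9 / 0.78 = 17.82


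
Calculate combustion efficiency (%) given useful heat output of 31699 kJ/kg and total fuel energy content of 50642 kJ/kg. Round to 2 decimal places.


Efficiency = (Q_useful / Q_fuel) * 100
Efficiency = (31699 / 50642) * 100
Efficiency = 0.6259 * 100 = 62.59%


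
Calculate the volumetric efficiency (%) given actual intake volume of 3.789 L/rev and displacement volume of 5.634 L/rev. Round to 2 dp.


eta_v = (V_actual / V_disp) * 100
Ratio = 3.789 / 5.634 = 0.6725
eta_v = 0.6725 * 100 = 67.25%


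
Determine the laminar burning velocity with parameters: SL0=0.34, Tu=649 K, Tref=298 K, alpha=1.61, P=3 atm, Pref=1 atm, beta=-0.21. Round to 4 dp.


SL = SL0 * (Tu/Tref)^alpha * (P/Pref)^beta
T ratio = 649/298 = 2.17785235
(T ratio)^alpha = 2.17785235^1.61 = 3.501271
(P/Pref)^beta = 3^(-0.21) = 0.793971
SL = 0.34 * 3.501271 * 0.793971 = 0.9452 m/s


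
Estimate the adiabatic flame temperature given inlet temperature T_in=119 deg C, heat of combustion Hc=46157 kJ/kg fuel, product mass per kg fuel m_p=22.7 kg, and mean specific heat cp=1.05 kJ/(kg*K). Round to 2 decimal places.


T_ad = T_in + Hc / (m_p * cp)
Denominator = 22.7 * 1.05 = 23.8350
Temperature rise = 46157 / 23.8350 = 1936.52 K
T_ad = 119 + 1936.52 = 2055.52 deg C


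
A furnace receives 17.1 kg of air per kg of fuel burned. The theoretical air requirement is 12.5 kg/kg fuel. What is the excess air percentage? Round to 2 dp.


Excess air = actual - stoichiometric = 17.1 - 12.5 = 4.60 kg/kg fuel
Excess air % = (excess / stoich) * 100 = (4.60 / 12.5) * 100 = 36.80%


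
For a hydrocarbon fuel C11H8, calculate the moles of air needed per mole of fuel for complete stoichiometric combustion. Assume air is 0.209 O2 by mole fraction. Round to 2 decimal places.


Balanced combustion: C11H8 + 13 O2 -> 11 CO2 + 4 H2O
O2 needed = C + H/4 = 11 + 8/4 = 13.00 moles
Air moles = O2 / 0.209 = 13.00 / 0.209 = 62.20 moles air


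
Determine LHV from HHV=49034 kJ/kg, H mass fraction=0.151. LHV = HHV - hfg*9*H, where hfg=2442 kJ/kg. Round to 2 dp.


LHV = HHV - hfg * 9 * H
Water correction = 2442 * 9 * 0.151 = 3318.678 kJ/kg
LHV = 49034 - 3318.678 = 45715.32 kJ/kg


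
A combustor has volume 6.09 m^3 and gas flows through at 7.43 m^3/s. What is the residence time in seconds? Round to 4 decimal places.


tau = V / Q_flow
tau = 6.09 / 7.43 = 0.8197 s


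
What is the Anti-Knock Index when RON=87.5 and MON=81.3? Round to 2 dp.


AKI = (RON + MON) / 2
AKI = (87.5 + 81.3) / 2
AKI = 168.8 / 2 = 84.40


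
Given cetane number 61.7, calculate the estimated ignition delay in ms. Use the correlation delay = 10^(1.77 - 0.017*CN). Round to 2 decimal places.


delay = 10^(1.77 - 0.017*CN)
Exponent = 1.77 - 0.017*61.7 = 0.7211
delay = 10^0.7211 = 5.26 ms


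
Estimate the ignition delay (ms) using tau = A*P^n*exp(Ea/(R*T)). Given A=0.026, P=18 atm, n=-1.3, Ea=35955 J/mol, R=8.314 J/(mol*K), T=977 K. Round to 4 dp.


tau = A * P^n * exp(Ea/(R*T))
P^n = 18^(-1.3) = 0.02334241
Ea/(R*T) = 35955/(8.314*977) = 4.426441
exp(Ea/(R*T)) = 83.633261
tau = 0.026 * 0.02334241 * 83.633261 = 0.0508 ms


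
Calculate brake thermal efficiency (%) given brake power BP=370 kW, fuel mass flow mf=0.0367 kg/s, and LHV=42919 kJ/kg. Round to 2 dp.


eta_BTE = (BP / (mf * LHV)) * 100
Denominator = 0.0367 * 42919 = 1575.1273 kW
eta_BTE = (370 / 1575.1273) * 100 = 23.49%


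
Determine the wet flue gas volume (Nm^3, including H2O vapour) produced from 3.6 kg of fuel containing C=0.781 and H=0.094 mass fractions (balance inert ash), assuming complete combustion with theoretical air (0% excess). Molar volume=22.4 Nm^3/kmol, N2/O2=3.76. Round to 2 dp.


Per kg fuel: CO2 = (C/12 kmol)*22.4 = (0.781/12)*22.4 = 1.45787 Nm^3
Per kg fuel: H2O = (H/2 kmol)*22.4 = (0.094/2)*22.4 = 1.05280 Nm^3
O2 needed per kg fuel = C/12 + H/4 = 0.781/12 + 0.094/4 = 0.08858333 kmol
Per kg fuel: N2 = O2*3.76*22.4 = 0.08858333*3.76*22.4 = 7.46084 Nm^3
Total per kg = 1.45787 + 1.05280 + 7.46084 = 9.97151 Nm^3
Total = 9.97151 * 3.6 = 35.90 Nm^3


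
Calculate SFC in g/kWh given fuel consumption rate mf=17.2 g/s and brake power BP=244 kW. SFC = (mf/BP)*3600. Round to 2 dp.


SFC = (mf / BP) * 3600
Rate = 17.2 / 244 = 0.070492 g/(s*kW)
SFC = 0.070492 * 3600 = 253.77 g/kWh


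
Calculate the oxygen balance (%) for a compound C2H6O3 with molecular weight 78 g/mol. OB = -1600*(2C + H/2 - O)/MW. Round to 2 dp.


OB = -1600 * (2C + H/2 - O) / MW
Inner = 2*2 + 6/2 - 3 = 4.00
OB = -1600 * 4.00 / 78 = -82.05%


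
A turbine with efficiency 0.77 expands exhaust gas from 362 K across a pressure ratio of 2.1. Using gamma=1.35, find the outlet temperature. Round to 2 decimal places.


T_out = T_in * (1 - eta * (1 - PR^(-(gamma-1)/gamma)))
Exponent = -(1.35-1)/1.35 = -0.25925926
PR^exp = 2.1^(-0.25925926) = 0.82501466
Factor = 1 - 0.77*(1 - 0.82501466) = 0.86526129
T_out = 362 * 0.86526129 = 313.22 K


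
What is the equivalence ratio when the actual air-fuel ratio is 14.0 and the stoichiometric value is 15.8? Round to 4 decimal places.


phi = AFR_stoich / AFR_actual
phi = 15.8 / 14.0 = 1.1286


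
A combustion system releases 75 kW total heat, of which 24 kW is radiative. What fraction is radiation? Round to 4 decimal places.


f_rad = Q_rad / Q_total
f_rad = 24 / 75 = 0.3200


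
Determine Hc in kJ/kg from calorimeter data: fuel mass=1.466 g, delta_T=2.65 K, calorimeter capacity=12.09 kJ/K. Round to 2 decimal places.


Hc = C_cal * delta_T / m_fuel
Q_released = 12.09 * 2.65 = 32.0385 kJ
m_fuel = 1.466 g = 1.466/1000 kg = 0.001466 kg
Hc = 32.0385 / 0.001466 = 21854.37 kJ/kg


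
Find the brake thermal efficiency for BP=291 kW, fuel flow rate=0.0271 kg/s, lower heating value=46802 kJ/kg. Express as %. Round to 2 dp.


eta_BTE = (BP / (mf * LHV)) * 100
Denominator = 0.0271 * 46802 = 1268.3342 kW
eta_BTE = (291 / 1268.3342) * 100 = 22.94%


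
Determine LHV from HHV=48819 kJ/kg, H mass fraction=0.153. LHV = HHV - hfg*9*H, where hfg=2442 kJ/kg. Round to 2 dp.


LHV = HHV - hfg * 9 * H
Water correction = 2442 * 9 * 0.153 = 3362.634 kJ/kg
LHV = 48819 - 3362.634 = 45456.37 kJ/kg


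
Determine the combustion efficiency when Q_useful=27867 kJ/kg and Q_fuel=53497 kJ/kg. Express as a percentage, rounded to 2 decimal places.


Efficiency = (Q_useful / Q_fuel) * 100
Efficiency = (27867 / 53497) * 100
Efficiency = 0.5209 * 100 = 52.09%


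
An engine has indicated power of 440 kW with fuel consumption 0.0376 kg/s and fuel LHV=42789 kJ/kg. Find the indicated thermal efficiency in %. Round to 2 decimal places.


eta_ith = (IP / (mf * LHV)) * 100
Denominator = 0.0376 * 42789 = 1608.8664 kW
eta_ith = (440 / 1608.8664) * 100 = 27.35%


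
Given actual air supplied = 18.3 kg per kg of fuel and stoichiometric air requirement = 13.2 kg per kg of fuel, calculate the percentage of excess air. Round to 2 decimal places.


Excess air = actual - stoichiometric = 18.3 - 13.2 = 5.10 kg/kg fuel
Excess air % = (excess / stoich) * 100 = (5.10 / 13.2) * 100 = 38.64%


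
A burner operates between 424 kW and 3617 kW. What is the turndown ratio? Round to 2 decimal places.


TDR = Q_max / Q_min
TDR = 3617 / 424 = 8.53


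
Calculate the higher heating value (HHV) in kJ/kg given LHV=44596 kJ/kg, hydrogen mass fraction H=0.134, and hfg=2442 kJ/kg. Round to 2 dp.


HHV = LHV + hfg * 9 * H
Water addition = 2442 * 9 * 0.134 = 2945.052 kJ/kg
HHV = 44596 + 2945.052 = 47541.05 kJ/kg


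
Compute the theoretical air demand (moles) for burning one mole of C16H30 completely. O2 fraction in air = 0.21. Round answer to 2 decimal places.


Balanced combustion: C16H30 + 23.5 O2 -> 16 CO2 + 15 H2O
O2 needed = C + H/4 = 16 + 30/4 = 23.50 moles
Air moles = O2 / 0.21 = 23.50 / 0.21 = 111.90 moles air


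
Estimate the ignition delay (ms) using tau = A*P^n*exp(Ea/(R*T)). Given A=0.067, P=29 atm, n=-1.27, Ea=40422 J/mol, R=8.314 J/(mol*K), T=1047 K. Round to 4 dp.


tau = A * P^n * exp(Ea/(R*T))
P^n = 29^(-1.27) = 0.01389167
Ea/(R*T) = 40422/(8.314*1047) = 4.643667
exp(Ea/(R*T)) = 103.924772
tau = 0.067 * 0.01389167 * 103.924772 = 0.0967 ms


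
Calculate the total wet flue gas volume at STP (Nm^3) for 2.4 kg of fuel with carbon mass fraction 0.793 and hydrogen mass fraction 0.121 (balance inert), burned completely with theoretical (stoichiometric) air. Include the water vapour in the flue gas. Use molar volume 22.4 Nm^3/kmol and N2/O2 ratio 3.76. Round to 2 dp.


Per kg fuel: CO2 = (C/12 kmol)*22.4 = (0.793/12)*22.4 = 1.48027 Nm^3
Per kg fuel: H2O = (H/2 kmol)*22.4 = (0.121/2)*22.4 = 1.35520 Nm^3
O2 needed per kg fuel = C/12 + H/4 = 0.793/12 + 0.121/4 = 0.09633333 kmol
Per kg fuel: N2 = O2*3.76*22.4 = 0.09633333*3.76*22.4 = 8.11358 Nm^3
Total per kg = 1.48027 + 1.35520 + 8.11358 = 10.94905 Nm^3
Total = 10.94905 * 2.4 = 26.28 Nm^3


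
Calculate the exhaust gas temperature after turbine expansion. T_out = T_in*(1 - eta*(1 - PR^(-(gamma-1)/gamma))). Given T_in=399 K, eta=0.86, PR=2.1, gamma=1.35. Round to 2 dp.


T_out = T_in * (1 - eta * (1 - PR^(-(gamma-1)/gamma)))
Exponent = -(1.35-1)/1.35 = -0.25925926
PR^exp = 2.1^(-0.25925926) = 0.82501466
Factor = 1 - 0.86*(1 - 0.82501466) = 0.84951261
T_out = 399 * 0.84951261 = 338.96 K


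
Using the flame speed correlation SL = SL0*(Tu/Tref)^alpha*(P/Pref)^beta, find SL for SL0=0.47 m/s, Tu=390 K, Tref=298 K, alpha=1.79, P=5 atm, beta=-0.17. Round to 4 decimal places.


SL = SL0 * (Tu/Tref)^alpha * (P/Pref)^beta
T ratio = 390/298 = 1.30872483
(T ratio)^alpha = 1.30872483^1.79 = 1.618671
(P/Pref)^beta = 5^(-0.17) = 0.760633
SL = 0.47 * 1.618671 * 0.760633 = 0.5787 m/s


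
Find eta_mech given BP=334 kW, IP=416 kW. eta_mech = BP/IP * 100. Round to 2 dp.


eta_mech = (BP / IP) * 100
Ratio = 334 / 416 = 0.8029
eta_mech = 0.8029 * 100 = 80.29%


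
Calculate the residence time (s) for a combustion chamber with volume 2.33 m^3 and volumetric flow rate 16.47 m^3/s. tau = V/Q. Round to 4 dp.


tau = V / Q_flow
tau = 2.33 / 16.47 = 0.1415 s


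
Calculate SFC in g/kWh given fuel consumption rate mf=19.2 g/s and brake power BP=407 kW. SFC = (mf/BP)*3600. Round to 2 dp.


SFC = (mf / BP) * 3600
Rate = 19.2 / 407 = 0.047174 g/(s*kW)
SFC = 0.047174 * 3600 = 169.83 g/kWh


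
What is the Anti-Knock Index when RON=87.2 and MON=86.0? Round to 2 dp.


AKI = (RON + MON) / 2
AKI = (87.2 + 86.0) / 2
AKI = 173.2 / 2 = 86.60


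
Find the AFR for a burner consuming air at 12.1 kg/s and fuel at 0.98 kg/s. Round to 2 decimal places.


AFR = m_air / m_fuel
AFR = 12.1 / 0.98 = 12.35


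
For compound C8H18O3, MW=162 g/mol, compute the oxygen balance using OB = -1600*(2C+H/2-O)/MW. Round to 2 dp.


OB = -1600 * (2C + H/2 - O) / MW
Inner = 2*8 + 18/2 - 3 = 22.00
OB = -1600 * 22.00 / 162 = -217.28%


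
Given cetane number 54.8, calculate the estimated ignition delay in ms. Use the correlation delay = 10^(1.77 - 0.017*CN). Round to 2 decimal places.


delay = 10^(1.77 - 0.017*CN)
Exponent = 1.77 - 0.017*54.8 = 0.8384
delay = 10^0.8384 = 6.89 ms


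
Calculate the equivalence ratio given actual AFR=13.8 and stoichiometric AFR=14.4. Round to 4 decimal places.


phi = AFR_stoich / AFR_actual
phi = 14.4 / 13.8 = 1.0435


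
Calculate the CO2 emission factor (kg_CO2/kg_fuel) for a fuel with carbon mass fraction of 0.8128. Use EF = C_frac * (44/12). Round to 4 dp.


EF = C_frac * (M_CO2 / M_C)
EF = 0.8128 * (44/12)
EF = 0.8128 * 3.666667 = 2.9803 kg_CO2/kg_fuel


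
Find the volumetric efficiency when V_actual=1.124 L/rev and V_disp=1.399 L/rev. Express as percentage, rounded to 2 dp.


eta_v = (V_actual / V_disp) * 100
Ratio = 1.124 / 1.399 = 0.8034
eta_v = 0.8034 * 100 = 80.34%


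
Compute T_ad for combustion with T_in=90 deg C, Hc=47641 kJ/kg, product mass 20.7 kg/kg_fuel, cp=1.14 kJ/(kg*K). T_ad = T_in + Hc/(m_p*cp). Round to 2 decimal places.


T_ad = T_in + Hc / (m_p * cp)
Denominator = 20.7 * 1.14 = 23.5980
Temperature rise = 47641 / 23.5980 = 2018.86 K
T_ad = 90 + 2018.86 = 2108.86 deg C


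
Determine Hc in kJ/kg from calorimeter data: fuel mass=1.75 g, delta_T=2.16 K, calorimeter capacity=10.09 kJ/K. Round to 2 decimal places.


Hc = C_cal * delta_T / m_fuel
Q_released = 10.09 * 2.16 = 21.7944 kJ
m_fuel = 1.75 g = 1.75/1000 kg = 0.001750 kg
Hc = 21.7944 / 0.001750 = 12453.94 kJ/kg


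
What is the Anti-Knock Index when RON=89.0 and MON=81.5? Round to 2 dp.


AKI = (RON + MON) / 2
AKI = (89.0 + 81.5) / 2
AKI = 170.5 / 2 = 85.25


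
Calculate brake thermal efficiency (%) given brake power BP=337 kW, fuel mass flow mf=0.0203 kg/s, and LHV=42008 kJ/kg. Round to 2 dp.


eta_BTE = (BP / (mf * LHV)) * 100
Denominator = 0.0203 * 42008 = 852.7624 kW
eta_BTE = (337 / 852.7624) * 100 = 39.52%


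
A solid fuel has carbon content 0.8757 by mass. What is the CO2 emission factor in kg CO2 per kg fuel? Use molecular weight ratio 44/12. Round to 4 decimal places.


EF = C_frac * (M_CO2 / M_C)
EF = 0.8757 * (44/12)
EF = 0.8757 * 3.666667 = 3.2109 kg_CO2/kg_fuel


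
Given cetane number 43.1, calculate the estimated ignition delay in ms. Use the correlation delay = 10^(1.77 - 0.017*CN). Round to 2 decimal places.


delay = 10^(1.77 - 0.017*CN)
Exponent = 1.77 - 0.017*43.1 = 1.0373
delay = 10^1.0373 = 10.90 ms


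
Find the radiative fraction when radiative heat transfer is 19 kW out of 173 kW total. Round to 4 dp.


f_rad = Q_rad / Q_total
f_rad = 19 / 173 = 0.1098


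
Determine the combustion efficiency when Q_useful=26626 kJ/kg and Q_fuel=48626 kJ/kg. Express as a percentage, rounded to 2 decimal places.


Efficiency = (Q_useful / Q_fuel) * 100
Efficiency = (26626 / 48626) * 100
Efficiency = 0.5476 * 100 = 54.76%


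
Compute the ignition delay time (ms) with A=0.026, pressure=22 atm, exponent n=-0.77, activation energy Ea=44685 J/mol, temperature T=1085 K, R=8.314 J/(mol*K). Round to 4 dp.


tau = A * P^n * exp(Ea/(R*T))
P^n = 22^(-0.77) = 0.09254107
Ea/(R*T) = 44685/(8.314*1085) = 4.953612
exp(Ea/(R*T)) = 141.685838
tau = 0.026 * 0.09254107 * 141.685838 = 0.3409 ms


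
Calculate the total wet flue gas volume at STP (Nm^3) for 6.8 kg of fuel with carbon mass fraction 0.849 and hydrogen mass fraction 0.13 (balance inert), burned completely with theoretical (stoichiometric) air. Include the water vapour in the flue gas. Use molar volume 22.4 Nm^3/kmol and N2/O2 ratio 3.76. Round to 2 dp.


Per kg fuel: CO2 = (C/12 kmol)*22.4 = (0.849/12)*22.4 = 1.58480 Nm^3
Per kg fuel: H2O = (H/2 kmol)*22.4 = (0.13/2)*22.4 = 1.45600 Nm^3
O2 needed per kg fuel = C/12 + H/4 = 0.849/12 + 0.13/4 = 0.10325000 kmol
Per kg fuel: N2 = O2*3.76*22.4 = 0.10325000*3.76*22.4 = 8.69613 Nm^3
Total per kg = 1.58480 + 1.45600 + 8.69613 = 11.73693 Nm^3
Total = 11.73693 * 6.8 = 79.81 Nm^3


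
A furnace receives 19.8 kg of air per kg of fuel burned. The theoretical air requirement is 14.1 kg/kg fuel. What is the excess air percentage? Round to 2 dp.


Excess air = actual - stoichiometric = 19.8 - 14.1 = 5.70 kg/kg fuel
Excess air % = (excess / stoich) * 100 = (5.70 / 14.1) * 100 = 40.43%


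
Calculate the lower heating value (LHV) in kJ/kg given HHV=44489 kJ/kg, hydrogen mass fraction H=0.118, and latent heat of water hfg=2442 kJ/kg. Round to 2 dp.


LHV = HHV - hfg * 9 * H
Water correction = 2442 * 9 * 0.118 = 2593.404 kJ/kg
LHV = 44489 - 2593.404 = 41895.60 kJ/kg


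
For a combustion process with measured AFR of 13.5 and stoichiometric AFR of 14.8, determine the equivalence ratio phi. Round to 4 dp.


phi = AFR_stoich / AFR_actual
phi = 14.8 / 13.5 = 1.0963


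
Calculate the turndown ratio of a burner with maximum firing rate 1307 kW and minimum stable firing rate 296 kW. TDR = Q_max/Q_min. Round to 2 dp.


TDR = Q_max / Q_min
TDR = 1307 / 296 = 4.42


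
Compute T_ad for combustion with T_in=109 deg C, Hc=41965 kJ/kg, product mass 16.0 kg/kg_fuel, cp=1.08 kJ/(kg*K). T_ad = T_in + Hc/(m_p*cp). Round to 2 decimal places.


T_ad = T_in + Hc / (m_p * cp)
Denominator = 16.0 * 1.08 = 17.2800
Temperature rise = 41965 / 17.2800 = 2428.53 K
T_ad = 109 + 2428.53 = 2537.53 deg C


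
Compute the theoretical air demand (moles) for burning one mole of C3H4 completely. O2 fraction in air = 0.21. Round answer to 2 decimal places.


Balanced combustion: C3H4 + 4 O2 -> 3 CO2 + 2 H2O
O2 needed = C + H/4 = 3 + 4/4 = 4.00 moles
Air moles = O2 / 0.21 = 4.00 / 0.21 = 19.05 moles air


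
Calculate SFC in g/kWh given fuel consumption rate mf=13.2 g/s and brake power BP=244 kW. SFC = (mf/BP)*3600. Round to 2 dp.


SFC = (mf / BP) * 3600
Rate = 13.2 / 244 = 0.054098 g/(s*kW)
SFC = 0.054098 * 3600 = 194.75 g/kWh


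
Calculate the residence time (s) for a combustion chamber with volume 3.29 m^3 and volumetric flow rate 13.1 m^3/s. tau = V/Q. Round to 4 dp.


tau = V / Q_flow
tau = 3.29 / 13.1 = 0.2511 s


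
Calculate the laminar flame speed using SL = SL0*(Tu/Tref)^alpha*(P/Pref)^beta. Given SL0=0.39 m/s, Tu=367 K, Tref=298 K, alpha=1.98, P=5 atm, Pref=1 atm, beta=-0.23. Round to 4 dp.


SL = SL0 * (Tu/Tref)^alpha * (P/Pref)^beta
T ratio = 367/298 = 1.23154362
(T ratio)^alpha = 1.23154362^1.98 = 1.510395
(P/Pref)^beta = 5^(-0.23) = 0.690616
SL = 0.39 * 1.510395 * 0.690616 = 0.4068 m/s


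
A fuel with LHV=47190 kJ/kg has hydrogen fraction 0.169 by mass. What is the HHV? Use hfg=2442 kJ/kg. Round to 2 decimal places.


HHV = LHV + hfg * 9 * H
Water addition = 2442 * 9 * 0.169 = 3714.282 kJ/kg
HHV = 47190 + 3714.282 = 50904.28 kJ/kg


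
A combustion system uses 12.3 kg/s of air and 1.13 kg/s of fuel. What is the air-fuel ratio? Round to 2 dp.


AFR = m_air / m_fuel
AFR = 12.3 / 1.13 = 10.88


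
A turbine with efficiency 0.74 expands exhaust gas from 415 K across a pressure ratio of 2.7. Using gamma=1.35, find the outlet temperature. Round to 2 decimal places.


T_out = T_in * (1 - eta * (1 - PR^(-(gamma-1)/gamma)))
Exponent = -(1.35-1)/1.35 = -0.25925926
PR^exp = 2.7^(-0.25925926) = 0.77297411
Factor = 1 - 0.74*(1 - 0.77297411) = 0.83200084
T_out = 415 * 0.83200084 = 345.28 K


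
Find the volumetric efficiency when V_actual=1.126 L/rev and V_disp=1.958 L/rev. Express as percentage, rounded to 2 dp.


eta_v = (V_actual / V_disp) * 100
Ratio = 1.126 / 1.958 = 0.5751
eta_v = 0.5751 * 100 = 57.51%


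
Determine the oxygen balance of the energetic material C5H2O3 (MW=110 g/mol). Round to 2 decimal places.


OB = -1600 * (2C + H/2 - O) / MW
Inner = 2*5 + 2/2 - 3 = 8.00
OB = -1600 * 8.00 / 110 = -116.36%


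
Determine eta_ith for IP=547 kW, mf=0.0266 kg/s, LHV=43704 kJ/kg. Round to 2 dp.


eta_ith = (IP / (mf * LHV)) * 100
Denominator = 0.0266 * 43704 = 1162.5264 kW
eta_ith = (547 / 1162.5264) * 100 = 47.05%


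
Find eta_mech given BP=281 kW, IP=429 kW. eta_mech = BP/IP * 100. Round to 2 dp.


eta_mech = (BP / IP) * 100
Ratio = 281 / 429 = 0.6550
eta_mech = 0.6550 * 100 = 65.50%


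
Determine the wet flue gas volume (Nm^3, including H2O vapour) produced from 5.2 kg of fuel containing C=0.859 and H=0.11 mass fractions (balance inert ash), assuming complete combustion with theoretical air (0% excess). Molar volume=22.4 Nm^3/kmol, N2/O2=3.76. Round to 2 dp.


Per kg fuel: CO2 = (C/12 kmol)*22.4 = (0.859/12)*22.4 = 1.60347 Nm^3
Per kg fuel: H2O = (H/2 kmol)*22.4 = (0.11/2)*22.4 = 1.23200 Nm^3
O2 needed per kg fuel = C/12 + H/4 = 0.859/12 + 0.11/4 = 0.09908333 kmol
Per kg fuel: N2 = O2*3.76*22.4 = 0.09908333*3.76*22.4 = 8.34519 Nm^3
Total per kg = 1.60347 + 1.23200 + 8.34519 = 11.18066 Nm^3
Total = 11.18066 * 5.2 = 58.14 Nm^3


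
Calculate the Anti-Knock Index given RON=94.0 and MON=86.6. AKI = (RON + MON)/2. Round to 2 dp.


AKI = (RON + MON) / 2
AKI = (94.0 + 86.6) / 2
AKI = 180.6 / 2 = 90.30


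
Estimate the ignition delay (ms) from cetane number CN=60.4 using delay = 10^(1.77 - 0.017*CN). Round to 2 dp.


delay = 10^(1.77 - 0.017*CN)
Exponent = 1.77 - 0.017*60.4 = 0.7432
delay = 10^0.7432 = 5.54 ms


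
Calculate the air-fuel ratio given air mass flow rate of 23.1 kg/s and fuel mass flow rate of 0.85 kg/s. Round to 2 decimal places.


AFR = m_air / m_fuel
AFR = 23.1 / 0.85 = 27.18


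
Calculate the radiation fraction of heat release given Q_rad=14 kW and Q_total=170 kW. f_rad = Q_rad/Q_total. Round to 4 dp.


f_rad = Q_rad / Q_total
f_rad = 14 / 170 = 0.0824


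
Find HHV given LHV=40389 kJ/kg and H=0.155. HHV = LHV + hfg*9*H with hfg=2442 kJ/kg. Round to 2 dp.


HHV = LHV + hfg * 9 * H
Water addition = 2442 * 9 * 0.155 = 3406.590 kJ/kg
HHV = 40389 + 3406.590 = 43795.59 kJ/kg


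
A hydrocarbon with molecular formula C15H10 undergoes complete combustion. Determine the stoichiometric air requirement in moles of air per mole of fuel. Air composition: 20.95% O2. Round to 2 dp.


Balanced combustion: C15H10 + 17.5 O2 -> 15 CO2 + 5 H2O
O2 needed = C + H/4 = 15 + 10/4 = 17.50 moles
Air moles = O2 / 0.2095 = 17.50 / 0.2095 = 83.53 moles air


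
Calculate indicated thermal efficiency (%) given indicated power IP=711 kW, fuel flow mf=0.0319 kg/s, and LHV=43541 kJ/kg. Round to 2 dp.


eta_ith = (IP / (mf * LHV)) * 100
Denominator = 0.0319 * 43541 = 1388.9579 kW
eta_ith = (711 / 1388.9579) * 100 = 51.19%


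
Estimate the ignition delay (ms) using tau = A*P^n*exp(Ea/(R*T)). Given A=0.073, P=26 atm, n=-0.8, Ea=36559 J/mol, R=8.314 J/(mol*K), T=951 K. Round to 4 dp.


tau = A * P^n * exp(Ea/(R*T))
P^n = 26^(-0.8) = 0.07379405
Ea/(R*T) = 36559/(8.314*951) = 4.623850
exp(Ea/(R*T)) = 101.885574
tau = 0.073 * 0.07379405 * 101.885574 = 0.5489 ms
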